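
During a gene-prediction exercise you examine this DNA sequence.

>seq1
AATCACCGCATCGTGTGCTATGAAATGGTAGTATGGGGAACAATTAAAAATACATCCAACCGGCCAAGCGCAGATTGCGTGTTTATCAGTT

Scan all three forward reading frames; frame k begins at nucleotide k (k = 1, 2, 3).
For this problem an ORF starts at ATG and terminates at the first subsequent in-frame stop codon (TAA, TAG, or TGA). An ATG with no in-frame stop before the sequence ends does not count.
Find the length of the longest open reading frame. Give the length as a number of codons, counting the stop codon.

5

Frame 1: AAT CAC CGC ATC GTG TGC TAT GAA ATG GTA GTA TGG GGA ACA ATT AAA AAT ACA TCC AAC CGG CCA AGC GCA GAT TGC GTG TTT ATC AGT — no ATG→stop ORF.
Frame 2: ATC ACC GCA TCG TGT GCT ATG AAA TGG TAG TAT GGG GAA CAA TTA AAA ATA CAT CCA ACC GGC CAA GCG CAG ATT GCG TGT TTA TCA GTT — ATG at 20, stop TAG at 29 → 12 nt.
Frame 3: TCA CCG CAT CGT GTG CTA TGA AAT GGT AGT ATG GGG AAC AAT TAA AAA TAC ATC CAA CCG GCC AAG CGC AGA TTG CGT GTT TAT CAG — ATG at 33, stop TAA at 45 → 15 nt.
Longest: frame 3, positions 33–47, 15 nt = 5 codons = 4 aa. → 5 codons.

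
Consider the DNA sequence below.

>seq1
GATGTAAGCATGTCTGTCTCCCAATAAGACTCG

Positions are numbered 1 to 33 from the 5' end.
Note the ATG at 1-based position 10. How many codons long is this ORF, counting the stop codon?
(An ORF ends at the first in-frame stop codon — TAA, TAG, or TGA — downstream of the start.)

6

Codons from position 10: ATG (10–12), TCT (13–15), GTC (16–18), TCC (19–21), CAA (22–24), TAA (25–27).
TAA is the first in-frame stop; that's 6 codons including the stop.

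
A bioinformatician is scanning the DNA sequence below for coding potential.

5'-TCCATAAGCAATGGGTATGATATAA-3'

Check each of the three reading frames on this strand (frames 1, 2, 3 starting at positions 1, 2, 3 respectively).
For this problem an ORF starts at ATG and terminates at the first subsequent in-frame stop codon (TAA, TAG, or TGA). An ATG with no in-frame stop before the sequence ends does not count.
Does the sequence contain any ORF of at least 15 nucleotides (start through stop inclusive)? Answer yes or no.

Frame 1: TCC ATA AGC AAT GGG TAT GAT ATA — no ATG→stop ORF.
Frame 2: CCA TAA GCA ATG GGT ATG ATA TAA — ATG at 11, stop TAA at 23 → 15 nt; ATG at 17, stop TAA at 23 → 9 nt.
Frame 3: CAT AAG CAA TGG GTA TGA TAT — no ATG→stop ORF.
Frame 2 has an ORF of 15 nucleotides (positions 11–25) ≥ 15, so yes.

yes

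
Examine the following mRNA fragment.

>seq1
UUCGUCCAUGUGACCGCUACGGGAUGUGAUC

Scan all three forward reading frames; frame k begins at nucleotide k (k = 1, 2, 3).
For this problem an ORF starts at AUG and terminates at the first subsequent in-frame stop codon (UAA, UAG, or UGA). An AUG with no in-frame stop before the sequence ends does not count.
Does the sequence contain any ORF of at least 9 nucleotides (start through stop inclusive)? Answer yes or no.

no

Frame 1: UUC GUC CAU GUG ACC GCU ACG GGA UGU GAU — no AUG→stop ORF.
Frame 2: UCG UCC AUG UGA CCG CUA CGG GAU GUG AUC — AUG at 8, stop UGA at 11 → 6 nt.
Frame 3: CGU CCA UGU GAC CGC UAC GGG AUG UGA — AUG at 24, stop UGA at 27 → 6 nt.
Largest ORF found is 6 nucleotides < 9, so no.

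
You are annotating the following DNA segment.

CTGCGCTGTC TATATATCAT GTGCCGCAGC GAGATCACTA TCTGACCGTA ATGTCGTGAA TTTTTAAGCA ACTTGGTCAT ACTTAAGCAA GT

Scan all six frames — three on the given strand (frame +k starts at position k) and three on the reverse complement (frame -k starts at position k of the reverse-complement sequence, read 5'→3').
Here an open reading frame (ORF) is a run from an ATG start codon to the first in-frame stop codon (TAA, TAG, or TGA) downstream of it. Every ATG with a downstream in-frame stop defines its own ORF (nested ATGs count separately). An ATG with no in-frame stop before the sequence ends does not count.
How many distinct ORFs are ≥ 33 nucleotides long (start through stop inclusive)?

Reverse complement (5'→3'): ACTTGCTTAAGTATGACCAAGTTGCTTAAAAATTCACGACATTACGGTCAGATAGTGATCTCGCTGCGGCACATGATATATAGACAGCGCAG
Frame +1: CTG CGC TGT CTA TAT ATC ATG TGC CGC AGC GAG ATC ACT ATC TGA CCG TAA TGT CGT GAA TTT TTA AGC AAC TTG GTC ATA CTT AAG CAA — ATG at 19, stop TGA at 43 → 27 nt.
Frame +2: TGC GCT GTC TAT ATA TCA TGT GCC GCA GCG AGA TCA CTA TCT GAC CGT AAT GTC GTG AAT TTT TAA GCA ACT TGG TCA TAC TTA AGC AAG — no ATG→stop ORF.
Frame +3: GCG CTG TCT ATA TAT CAT GTG CCG CAG CGA GAT CAC TAT CTG ACC GTA ATG TCG TGA ATT TTT AAG CAA CTT GGT CAT ACT TAA GCA AGT — ATG at 51, stop TGA at 57 → 9 nt.
Frame -1: ACT TGC TTA AGT ATG ACC AAG TTG CTT AAA AAT TCA CGA CAT TAC GGT CAG ATA GTG ATC TCG CTG CGG CAC ATG ATA TAT AGA CAG CGC — no ATG→stop ORF.
Frame -2: CTT GCT TAA GTA TGA CCA AGT TGC TTA AAA ATT CAC GAC ATT ACG GTC AGA TAG TGA TCT CGC TGC GGC ACA TGA TAT ATA GAC AGC GCA — no ATG→stop ORF.
Frame -3: TTG CTT AAG TAT GAC CAA GTT GCT TAA AAA TTC ACG ACA TTA CGG TCA GAT AGT GAT CTC GCT GCG GCA CAT GAT ATA TAG ACA GCG CAG — no ATG→stop ORF.
No ORF reaches 33 nucleotides. Count = 0.

0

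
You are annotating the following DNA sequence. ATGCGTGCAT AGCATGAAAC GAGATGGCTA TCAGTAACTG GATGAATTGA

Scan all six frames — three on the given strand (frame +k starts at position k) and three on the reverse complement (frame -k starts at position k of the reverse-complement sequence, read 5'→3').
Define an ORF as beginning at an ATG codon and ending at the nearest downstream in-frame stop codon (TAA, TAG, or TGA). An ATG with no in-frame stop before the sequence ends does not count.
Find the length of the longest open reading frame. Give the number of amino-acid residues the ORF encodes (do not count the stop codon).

8

Reverse complement (5'→3'): TCAATTCATCCAGTTACTGATAGCCATCTCGTTTCATGCTATGCACGCAT
Frame +1: ATG CGT GCA TAG CAT GAA ACG AGA TGG CTA TCA GTA ACT GGA TGA ATT — ATG at 1, stop TAG at 10 → 12 nt.
Frame +2: TGC GTG CAT AGC ATG AAA CGA GAT GGC TAT CAG TAA CTG GAT GAA TTG — ATG at 14, stop TAA at 35 → 24 nt.
Frame +3: GCG TGC ATA GCA TGA AAC GAG ATG GCT ATC AGT AAC TGG ATG AAT TGA — ATG at 24, stop TGA at 48 → 27 nt; ATG at 42, stop TGA at 48 → 9 nt.
Frame -1: TCA ATT CAT CCA GTT ACT GAT AGC CAT CTC GTT TCA TGC TAT GCA CGC — no ATG→stop ORF.
Frame -2: CAA TTC ATC CAG TTA CTG ATA GCC ATC TCG TTT CAT GCT ATG CAC GCA — no ATG→stop ORF.
Frame -3: AAT TCA TCC AGT TAC TGA TAG CCA TCT CGT TTC ATG CTA TGC ACG CAT — no ATG→stop ORF.
Longest: frame +3, positions 24–50, 27 nt = 9 codons = 8 aa. → 8 amino acids.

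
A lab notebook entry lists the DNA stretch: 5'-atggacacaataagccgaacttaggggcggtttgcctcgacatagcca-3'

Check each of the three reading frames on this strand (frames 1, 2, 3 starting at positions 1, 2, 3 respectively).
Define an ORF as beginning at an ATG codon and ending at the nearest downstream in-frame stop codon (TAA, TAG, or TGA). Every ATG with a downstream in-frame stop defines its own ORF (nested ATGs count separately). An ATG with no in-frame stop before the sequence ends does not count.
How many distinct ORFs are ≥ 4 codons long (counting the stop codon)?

1

Frame 1: ATG GAC ACA ATA AGC CGA ACT TAG GGG CGG TTT GCC TCG ACA TAG CCA — ATG at 1, stop TAG at 22 → 24 nt.
Frame 2: TGG ACA CAA TAA GCC GAA CTT AGG GGC GGT TTG CCT CGA CAT AGC — no ATG→stop ORF.
Frame 3: GGA CAC AAT AAG CCG AAC TTA GGG GCG GTT TGC CTC GAC ATA GCC — no ATG→stop ORF.
ORFs ≥ 4 codons: frame 1 1–24 (8 codons). Count = 1.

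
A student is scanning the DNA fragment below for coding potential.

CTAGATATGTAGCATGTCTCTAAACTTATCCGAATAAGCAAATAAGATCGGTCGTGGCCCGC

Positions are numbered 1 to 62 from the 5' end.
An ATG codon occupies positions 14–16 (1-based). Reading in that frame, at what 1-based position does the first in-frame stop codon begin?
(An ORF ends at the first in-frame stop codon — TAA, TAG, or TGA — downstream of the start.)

35

Codons from position 14: ATG (14–16), TCT (17–19), CTA (20–22), AAC (23–25), TTA (26–28), TCC (29–31), GAA (32–34), TAA (35–37).
TAA is a stop codon; it begins at position 35.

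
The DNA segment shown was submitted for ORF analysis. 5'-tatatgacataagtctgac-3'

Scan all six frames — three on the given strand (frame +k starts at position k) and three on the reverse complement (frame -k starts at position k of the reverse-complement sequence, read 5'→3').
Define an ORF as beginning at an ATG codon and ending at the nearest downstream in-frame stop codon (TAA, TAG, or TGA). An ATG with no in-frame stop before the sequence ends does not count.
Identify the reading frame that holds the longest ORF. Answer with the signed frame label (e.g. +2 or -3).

Reverse complement (5'→3'): GTCAGACTTATGTCATATA
Frame +1: TAT ATG ACA TAA GTC TGA — ATG at 4, stop TAA at 10 → 9 nt.
Frame +2: ATA TGA CAT AAG TCT GAC — no ATG→stop ORF.
Frame +3: TAT GAC ATA AGT CTG — no ATG→stop ORF.
Frame -1: GTC AGA CTT ATG TCA TAT — no ATG→stop ORF.
Frame -2: TCA GAC TTA TGT CAT ATA — no ATG→stop ORF.
Frame -3: CAG ACT TAT GTC ATA — no ATG→stop ORF.
Longest ORF is 9 nt in frame +1 (positions 4–12).

+1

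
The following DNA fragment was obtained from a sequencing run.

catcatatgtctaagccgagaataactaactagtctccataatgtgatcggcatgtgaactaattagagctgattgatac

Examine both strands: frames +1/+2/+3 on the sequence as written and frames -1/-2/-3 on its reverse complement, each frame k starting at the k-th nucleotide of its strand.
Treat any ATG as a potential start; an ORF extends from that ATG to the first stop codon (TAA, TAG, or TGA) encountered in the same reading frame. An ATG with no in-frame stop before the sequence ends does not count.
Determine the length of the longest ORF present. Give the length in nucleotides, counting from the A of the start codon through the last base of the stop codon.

Reverse complement (5'→3'): GTATCAATCAGCTCTAATTAGTTCACATGCCGATCACATTATGGAGACTAGTTAGTTATTCTCGGCTTAGACATATGATG
Frame +1: CAT CAT ATG TCT AAG CCG AGA ATA ACT AAC TAG TCT CCA TAA TGT GAT CGG CAT GTG AAC TAA TTA GAG CTG ATT GAT — ATG at 7, stop TAG at 31 → 27 nt.
Frame +2: ATC ATA TGT CTA AGC CGA GAA TAA CTA ACT AGT CTC CAT AAT GTG ATC GGC ATG TGA ACT AAT TAG AGC TGA TTG ATA — ATG at 53, stop TGA at 56 → 6 nt.
Frame +3: TCA TAT GTC TAA GCC GAG AAT AAC TAA CTA GTC TCC ATA ATG TGA TCG GCA TGT GAA CTA ATT AGA GCT GAT TGA TAC — ATG at 42, stop TGA at 45 → 6 nt.
Frame -1: GTA TCA ATC AGC TCT AAT TAG TTC ACA TGC CGA TCA CAT TAT GGA GAC TAG TTA GTT ATT CTC GGC TTA GAC ATA TGA — no ATG→stop ORF.
Frame -2: TAT CAA TCA GCT CTA ATT AGT TCA CAT GCC GAT CAC ATT ATG GAG ACT AGT TAG TTA TTC TCG GCT TAG ACA TAT GAT — ATG at 41, stop TAG at 53 → 15 nt.
Frame -3: ATC AAT CAG CTC TAA TTA GTT CAC ATG CCG ATC ACA TTA TGG AGA CTA GTT AGT TAT TCT CGG CTT AGA CAT ATG ATG — no ATG→stop ORF.
Longest: frame +1, positions 7–33, 27 nt = 9 codons = 8 aa. → 27 nucleotides.

27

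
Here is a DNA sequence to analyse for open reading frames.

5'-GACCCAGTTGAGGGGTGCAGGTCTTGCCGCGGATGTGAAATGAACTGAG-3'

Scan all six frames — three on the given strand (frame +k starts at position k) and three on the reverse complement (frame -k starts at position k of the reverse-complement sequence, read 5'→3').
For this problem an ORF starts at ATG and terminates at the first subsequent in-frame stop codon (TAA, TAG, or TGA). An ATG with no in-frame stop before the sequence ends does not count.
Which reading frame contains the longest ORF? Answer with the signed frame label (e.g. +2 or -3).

Reverse complement (5'→3'): CTCAGTTCATTTCACATCCGCGGCAAGACCTGCACCCCTCAACTGGGTC
Frame +1: GAC CCA GTT GAG GGG TGC AGG TCT TGC CGC GGA TGT GAA ATG AAC TGA — ATG at 40, stop TGA at 46 → 9 nt.
Frame +2: ACC CAG TTG AGG GGT GCA GGT CTT GCC GCG GAT GTG AAA TGA ACT GAG — no ATG→stop ORF.
Frame +3: CCC AGT TGA GGG GTG CAG GTC TTG CCG CGG ATG TGA AAT GAA CTG — ATG at 33, stop TGA at 36 → 6 nt.
Frame -1: CTC AGT TCA TTT CAC ATC CGC GGC AAG ACC TGC ACC CCT CAA CTG GGT — no ATG→stop ORF.
Frame -2: TCA GTT CAT TTC ACA TCC GCG GCA AGA CCT GCA CCC CTC AAC TGG GTC — no ATG→stop ORF.
Frame -3: CAG TTC ATT TCA CAT CCG CGG CAA GAC CTG CAC CCC TCA ACT GGG — no ATG→stop ORF.
Longest ORF is 9 nt in frame +1 (positions 40–48).

+1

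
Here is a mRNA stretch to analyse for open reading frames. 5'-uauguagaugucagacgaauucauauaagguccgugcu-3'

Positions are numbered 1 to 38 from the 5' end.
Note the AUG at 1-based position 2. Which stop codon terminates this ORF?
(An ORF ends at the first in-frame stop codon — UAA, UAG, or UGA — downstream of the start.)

Codons from position 2: AUG (2–4), UAG (5–7).
The first in-frame stop codon is UAG.

UAG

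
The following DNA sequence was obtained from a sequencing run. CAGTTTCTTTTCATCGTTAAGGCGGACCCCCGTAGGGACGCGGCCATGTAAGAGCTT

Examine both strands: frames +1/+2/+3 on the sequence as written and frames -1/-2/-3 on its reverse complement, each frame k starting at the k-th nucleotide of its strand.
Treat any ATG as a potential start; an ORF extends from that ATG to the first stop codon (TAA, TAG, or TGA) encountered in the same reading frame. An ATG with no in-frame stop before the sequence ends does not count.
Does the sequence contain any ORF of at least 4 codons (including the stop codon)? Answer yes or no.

no

Reverse complement (5'→3'): AAGCTCTTACATGGCCGCGTCCCTACGGGGGTCCGCCTTAACGATGAAAAGAAACTG
Frame +1: CAG TTT CTT TTC ATC GTT AAG GCG GAC CCC CGT AGG GAC GCG GCC ATG TAA GAG CTT — ATG at 46, stop TAA at 49 → 6 nt.
Frame +2: AGT TTC TTT TCA TCG TTA AGG CGG ACC CCC GTA GGG ACG CGG CCA TGT AAG AGC — no ATG→stop ORF.
Frame +3: GTT TCT TTT CAT CGT TAA GGC GGA CCC CCG TAG GGA CGC GGC CAT GTA AGA GCT — no ATG→stop ORF.
Frame -1: AAG CTC TTA CAT GGC CGC GTC CCT ACG GGG GTC CGC CTT AAC GAT GAA AAG AAA CTG — no ATG→stop ORF.
Frame -2: AGC TCT TAC ATG GCC GCG TCC CTA CGG GGG TCC GCC TTA ACG ATG AAA AGA AAC — no ATG→stop ORF.
Frame -3: GCT CTT ACA TGG CCG CGT CCC TAC GGG GGT CCG CCT TAA CGA TGA AAA GAA ACT — no ATG→stop ORF.
Largest ORF found is 2 codons < 4, so no.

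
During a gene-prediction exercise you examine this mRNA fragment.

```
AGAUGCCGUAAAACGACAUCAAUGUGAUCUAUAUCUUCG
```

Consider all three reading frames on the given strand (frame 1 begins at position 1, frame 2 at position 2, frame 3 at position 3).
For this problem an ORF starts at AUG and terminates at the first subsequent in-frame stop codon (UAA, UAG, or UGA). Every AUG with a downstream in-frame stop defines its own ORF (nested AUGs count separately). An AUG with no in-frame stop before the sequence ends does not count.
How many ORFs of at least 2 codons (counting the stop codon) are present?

2

Frame 1: AGA UGC CGU AAA ACG ACA UCA AUG UGA UCU AUA UCU UCG — AUG at 22, stop UGA at 25 → 6 nt.
Frame 2: GAU GCC GUA AAA CGA CAU CAA UGU GAU CUA UAU CUU — no AUG→stop ORF.
Frame 3: AUG CCG UAA AAC GAC AUC AAU GUG AUC UAU AUC UUC — AUG at 3, stop UAA at 9 → 9 nt.
ORFs ≥ 2 codons: frame 1 22–27 (2 codons), frame 3 3–11 (3 codons). Count = 2.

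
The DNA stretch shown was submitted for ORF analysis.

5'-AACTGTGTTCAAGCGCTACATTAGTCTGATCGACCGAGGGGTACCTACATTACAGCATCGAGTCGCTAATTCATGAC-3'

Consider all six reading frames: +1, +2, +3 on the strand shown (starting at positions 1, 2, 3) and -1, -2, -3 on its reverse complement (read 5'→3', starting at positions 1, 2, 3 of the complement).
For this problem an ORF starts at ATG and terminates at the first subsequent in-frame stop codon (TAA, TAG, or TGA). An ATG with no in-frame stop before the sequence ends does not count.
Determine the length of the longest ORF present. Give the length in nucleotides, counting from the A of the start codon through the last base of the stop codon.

9

Reverse complement (5'→3'): GTCATGAATTAGCGACTCGATGCTGTAATGTAGGTACCCCTCGGTCGATCAGACTAATGTAGCGCTTGAACACAGTT
Frame +1: AAC TGT GTT CAA GCG CTA CAT TAG TCT GAT CGA CCG AGG GGT ACC TAC ATT ACA GCA TCG AGT CGC TAA TTC ATG — no ATG→stop ORF.
Frame +2: ACT GTG TTC AAG CGC TAC ATT AGT CTG ATC GAC CGA GGG GTA CCT ACA TTA CAG CAT CGA GTC GCT AAT TCA TGA — no ATG→stop ORF.
Frame +3: CTG TGT TCA AGC GCT ACA TTA GTC TGA TCG ACC GAG GGG TAC CTA CAT TAC AGC ATC GAG TCG CTA ATT CAT GAC — no ATG→stop ORF.
Frame -1: GTC ATG AAT TAG CGA CTC GAT GCT GTA ATG TAG GTA CCC CTC GGT CGA TCA GAC TAA TGT AGC GCT TGA ACA CAG — ATG at 4, stop TAG at 10 → 9 nt; ATG at 28, stop TAG at 31 → 6 nt.
Frame -2: TCA TGA ATT AGC GAC TCG ATG CTG TAA TGT AGG TAC CCC TCG GTC GAT CAG ACT AAT GTA GCG CTT GAA CAC AGT — ATG at 20, stop TAA at 26 → 9 nt.
Frame -3: CAT GAA TTA GCG ACT CGA TGC TGT AAT GTA GGT ACC CCT CGG TCG ATC AGA CTA ATG TAG CGC TTG AAC ACA GTT — ATG at 57, stop TAG at 60 → 6 nt.
Longest: frame -1, positions 4–12, 9 nt = 3 codons = 2 aa. → 9 nucleotides.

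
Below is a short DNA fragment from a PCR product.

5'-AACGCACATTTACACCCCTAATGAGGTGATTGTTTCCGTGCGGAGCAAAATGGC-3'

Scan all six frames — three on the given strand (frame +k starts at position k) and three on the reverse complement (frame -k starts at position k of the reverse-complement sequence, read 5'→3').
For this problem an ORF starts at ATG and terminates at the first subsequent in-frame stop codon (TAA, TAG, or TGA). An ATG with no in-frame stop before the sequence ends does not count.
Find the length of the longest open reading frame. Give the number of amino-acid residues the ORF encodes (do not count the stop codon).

Reverse complement (5'→3'): GCCATTTTGCTCCGCACGGAAACAATCACCTCATTAGGGGTGTAAATGTGCGTT
Frame +1: AAC GCA CAT TTA CAC CCC TAA TGA GGT GAT TGT TTC CGT GCG GAG CAA AAT GGC — no ATG→stop ORF.
Frame +2: ACG CAC ATT TAC ACC CCT AAT GAG GTG ATT GTT TCC GTG CGG AGC AAA ATG — no ATG→stop ORF.
Frame +3: CGC ACA TTT ACA CCC CTA ATG AGG TGA TTG TTT CCG TGC GGA GCA AAA TGG — ATG at 21, stop TGA at 27 → 9 nt.
Frame -1: GCC ATT TTG CTC CGC ACG GAA ACA ATC ACC TCA TTA GGG GTG TAA ATG TGC GTT — no ATG→stop ORF.
Frame -2: CCA TTT TGC TCC GCA CGG AAA CAA TCA CCT CAT TAG GGG TGT AAA TGT GCG — no ATG→stop ORF.
Frame -3: CAT TTT GCT CCG CAC GGA AAC AAT CAC CTC ATT AGG GGT GTA AAT GTG CGT — no ATG→stop ORF.
Longest: frame +3, positions 21–29, 9 nt = 3 codons = 2 aa. → 2 amino acids.

2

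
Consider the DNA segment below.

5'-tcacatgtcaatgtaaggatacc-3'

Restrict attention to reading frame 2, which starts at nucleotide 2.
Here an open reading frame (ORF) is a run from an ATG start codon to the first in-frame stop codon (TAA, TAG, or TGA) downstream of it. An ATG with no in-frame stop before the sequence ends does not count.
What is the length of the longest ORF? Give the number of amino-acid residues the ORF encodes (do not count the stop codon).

Frame 2: CAC ATG TCA ATG TAA GGA TAC — ATG at 5, stop TAA at 14 → 12 nt; ATG at 11, stop TAA at 14 → 6 nt.
Longest: frame 2, positions 5–16, 12 nt = 4 codons = 3 aa. → 3 amino acids.

3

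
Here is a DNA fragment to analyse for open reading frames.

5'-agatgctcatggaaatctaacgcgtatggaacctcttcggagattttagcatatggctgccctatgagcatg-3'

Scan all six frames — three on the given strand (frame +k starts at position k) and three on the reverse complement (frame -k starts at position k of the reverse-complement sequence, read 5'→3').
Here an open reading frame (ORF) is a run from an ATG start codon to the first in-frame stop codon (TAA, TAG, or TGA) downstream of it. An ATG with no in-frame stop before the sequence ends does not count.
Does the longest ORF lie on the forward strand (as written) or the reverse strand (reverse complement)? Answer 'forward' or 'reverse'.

Reverse complement (5'→3'): CATGCTCATAGGGCAGCCATATGCTAAAATCTCCGAAGAGGTTCCATACGCGTTAGATTTCCATGAGCATCT
Frame +1: AGA TGC TCA TGG AAA TCT AAC GCG TAT GGA ACC TCT TCG GAG ATT TTA GCA TAT GGC TGC CCT ATG AGC ATG — no ATG→stop ORF.
Frame +2: GAT GCT CAT GGA AAT CTA ACG CGT ATG GAA CCT CTT CGG AGA TTT TAG CAT ATG GCT GCC CTA TGA GCA — ATG at 26, stop TAG at 47 → 24 nt; ATG at 53, stop TGA at 65 → 15 nt.
Frame +3: ATG CTC ATG GAA ATC TAA CGC GTA TGG AAC CTC TTC GGA GAT TTT AGC ATA TGG CTG CCC TAT GAG CAT — ATG at 3, stop TAA at 18 → 18 nt; ATG at 9, stop TAA at 18 → 12 nt.
Frame -1: CAT GCT CAT AGG GCA GCC ATA TGC TAA AAT CTC CGA AGA GGT TCC ATA CGC GTT AGA TTT CCA TGA GCA TCT — no ATG→stop ORF.
Frame -2: ATG CTC ATA GGG CAG CCA TAT GCT AAA ATC TCC GAA GAG GTT CCA TAC GCG TTA GAT TTC CAT GAG CAT — no ATG→stop ORF.
Frame -3: TGC TCA TAG GGC AGC CAT ATG CTA AAA TCT CCG AAG AGG TTC CAT ACG CGT TAG ATT TCC ATG AGC ATC — ATG at 21, stop TAG at 54 → 36 nt.
Forward-strand max 24 nt; reverse-strand max 36 nt. The reverse strand has the longer ORF.

reverse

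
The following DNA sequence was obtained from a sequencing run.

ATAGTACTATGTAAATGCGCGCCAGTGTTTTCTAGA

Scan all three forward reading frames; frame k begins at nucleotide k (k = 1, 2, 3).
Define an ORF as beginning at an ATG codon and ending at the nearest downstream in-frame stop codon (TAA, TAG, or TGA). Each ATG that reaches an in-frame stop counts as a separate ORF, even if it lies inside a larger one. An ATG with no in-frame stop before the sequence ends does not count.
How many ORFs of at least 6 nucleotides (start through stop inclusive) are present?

2

Frame 1: ATA GTA CTA TGT AAA TGC GCG CCA GTG TTT TCT AGA — no ATG→stop ORF.
Frame 2: TAG TAC TAT GTA AAT GCG CGC CAG TGT TTT CTA — no ATG→stop ORF.
Frame 3: AGT ACT ATG TAA ATG CGC GCC AGT GTT TTC TAG — ATG at 9, stop TAA at 12 → 6 nt; ATG at 15, stop TAG at 33 → 21 nt.
ORFs ≥ 6 nucleotides: frame 3 9–14 (6 nucleotides), frame 3 15–35 (21 nucleotides). Count = 2.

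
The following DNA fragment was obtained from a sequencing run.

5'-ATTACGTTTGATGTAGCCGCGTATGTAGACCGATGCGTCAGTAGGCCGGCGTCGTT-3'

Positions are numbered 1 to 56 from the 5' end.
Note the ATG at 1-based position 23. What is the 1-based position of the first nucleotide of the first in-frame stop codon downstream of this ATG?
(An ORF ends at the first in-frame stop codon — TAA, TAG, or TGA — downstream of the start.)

26

Codons from position 23: ATG (23–25), TAG (26–28).
TAG is a stop codon; it begins at position 26.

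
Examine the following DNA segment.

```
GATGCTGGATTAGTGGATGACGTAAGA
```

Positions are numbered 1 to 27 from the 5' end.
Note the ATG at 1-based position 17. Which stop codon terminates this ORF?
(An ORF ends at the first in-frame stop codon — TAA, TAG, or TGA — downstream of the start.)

TAA

Codons from position 17: ATG (17–19), ACG (20–22), TAA (23–25).
The first in-frame stop codon is TAA.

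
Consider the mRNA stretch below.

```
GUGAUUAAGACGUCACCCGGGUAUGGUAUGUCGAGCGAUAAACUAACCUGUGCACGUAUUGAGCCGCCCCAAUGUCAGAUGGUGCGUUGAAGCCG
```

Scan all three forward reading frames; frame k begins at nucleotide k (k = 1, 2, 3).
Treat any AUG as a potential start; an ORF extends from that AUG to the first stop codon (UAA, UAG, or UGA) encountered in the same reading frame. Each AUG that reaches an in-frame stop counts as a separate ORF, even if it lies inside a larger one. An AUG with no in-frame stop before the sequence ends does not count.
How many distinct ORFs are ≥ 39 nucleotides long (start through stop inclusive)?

Frame 1: GUG AUU AAG ACG UCA CCC GGG UAU GGU AUG UCG AGC GAU AAA CUA ACC UGU GCA CGU AUU GAG CCG CCC CAA UGU CAG AUG GUG CGU UGA AGC — AUG at 28, stop UGA at 88 → 63 nt; AUG at 79, stop UGA at 88 → 12 nt.
Frame 2: UGA UUA AGA CGU CAC CCG GGU AUG GUA UGU CGA GCG AUA AAC UAA CCU GUG CAC GUA UUG AGC CGC CCC AAU GUC AGA UGG UGC GUU GAA GCC — AUG at 23, stop UAA at 44 → 24 nt.
Frame 3: GAU UAA GAC GUC ACC CGG GUA UGG UAU GUC GAG CGA UAA ACU AAC CUG UGC ACG UAU UGA GCC GCC CCA AUG UCA GAU GGU GCG UUG AAG CCG — no AUG→stop ORF.
ORFs ≥ 39 nucleotides: frame 1 28–90 (63 nucleotides). Count = 1.

1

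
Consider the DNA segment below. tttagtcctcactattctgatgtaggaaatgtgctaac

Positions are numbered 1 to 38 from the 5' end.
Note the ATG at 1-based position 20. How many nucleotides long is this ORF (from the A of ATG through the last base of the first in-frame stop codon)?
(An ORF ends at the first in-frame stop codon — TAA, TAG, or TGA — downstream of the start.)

Codons from position 20: ATG (20–22), TAG (23–25).
TAG is the first in-frame stop; ORF spans 20–25, 6 nucleotides.

6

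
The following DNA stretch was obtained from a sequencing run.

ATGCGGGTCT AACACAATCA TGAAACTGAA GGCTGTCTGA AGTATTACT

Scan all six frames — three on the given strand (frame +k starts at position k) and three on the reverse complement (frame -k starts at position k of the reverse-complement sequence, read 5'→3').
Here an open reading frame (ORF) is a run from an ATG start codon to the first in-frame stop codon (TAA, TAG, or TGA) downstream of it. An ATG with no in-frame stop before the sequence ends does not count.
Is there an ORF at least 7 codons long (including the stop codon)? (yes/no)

Reverse complement (5'→3'): AGTAATACTTCAGACAGCCTTCAGTTTCATGATTGTGTTAGACCCGCAT
Frame +1: ATG CGG GTC TAA CAC AAT CAT GAA ACT GAA GGC TGT CTG AAG TAT TAC — ATG at 1, stop TAA at 10 → 12 nt.
Frame +2: TGC GGG TCT AAC ACA ATC ATG AAA CTG AAG GCT GTC TGA AGT ATT ACT — ATG at 20, stop TGA at 38 → 21 nt.
Frame +3: GCG GGT CTA ACA CAA TCA TGA AAC TGA AGG CTG TCT GAA GTA TTA — no ATG→stop ORF.
Frame -1: AGT AAT ACT TCA GAC AGC CTT CAG TTT CAT GAT TGT GTT AGA CCC GCA — no ATG→stop ORF.
Frame -2: GTA ATA CTT CAG ACA GCC TTC AGT TTC ATG ATT GTG TTA GAC CCG CAT — no ATG→stop ORF.
Frame -3: TAA TAC TTC AGA CAG CCT TCA GTT TCA TGA TTG TGT TAG ACC CGC — no ATG→stop ORF.
Frame +2 has an ORF of 7 codons (positions 20–40) ≥ 7, so yes.

yes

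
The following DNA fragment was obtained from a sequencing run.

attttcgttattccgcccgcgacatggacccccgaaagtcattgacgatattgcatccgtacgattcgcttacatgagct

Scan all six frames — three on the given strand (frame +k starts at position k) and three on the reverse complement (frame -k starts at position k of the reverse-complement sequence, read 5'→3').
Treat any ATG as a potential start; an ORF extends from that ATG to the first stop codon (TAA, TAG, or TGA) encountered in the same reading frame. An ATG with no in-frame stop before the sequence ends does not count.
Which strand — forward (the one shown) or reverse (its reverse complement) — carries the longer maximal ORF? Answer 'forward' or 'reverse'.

forward

Reverse complement (5'→3'): AGCTCATGTAAGCGAATCGTACGGATGCAATATCGTCAATGACTTTCGGGGGTCCATGTCGCGGGCGGAATAACGAAAAT
Frame +1: ATT TTC GTT ATT CCG CCC GCG ACA TGG ACC CCC GAA AGT CAT TGA CGA TAT TGC ATC CGT ACG ATT CGC TTA CAT GAG — no ATG→stop ORF.
Frame +2: TTT TCG TTA TTC CGC CCG CGA CAT GGA CCC CCG AAA GTC ATT GAC GAT ATT GCA TCC GTA CGA TTC GCT TAC ATG AGC — no ATG→stop ORF.
Frame +3: TTT CGT TAT TCC GCC CGC GAC ATG GAC CCC CGA AAG TCA TTG ACG ATA TTG CAT CCG TAC GAT TCG CTT ACA TGA GCT — ATG at 24, stop TGA at 75 → 54 nt.
Frame -1: AGC TCA TGT AAG CGA ATC GTA CGG ATG CAA TAT CGT CAA TGA CTT TCG GGG GTC CAT GTC GCG GGC GGA ATA ACG AAA — ATG at 25, stop TGA at 40 → 18 nt.
Frame -2: GCT CAT GTA AGC GAA TCG TAC GGA TGC AAT ATC GTC AAT GAC TTT CGG GGG TCC ATG TCG CGG GCG GAA TAA CGA AAA — ATG at 56, stop TAA at 71 → 18 nt.
Frame -3: CTC ATG TAA GCG AAT CGT ACG GAT GCA ATA TCG TCA ATG ACT TTC GGG GGT CCA TGT CGC GGG CGG AAT AAC GAA AAT — ATG at 6, stop TAA at 9 → 6 nt.
Forward-strand max 54 nt; reverse-strand max 18 nt. The forward strand has the longer ORF.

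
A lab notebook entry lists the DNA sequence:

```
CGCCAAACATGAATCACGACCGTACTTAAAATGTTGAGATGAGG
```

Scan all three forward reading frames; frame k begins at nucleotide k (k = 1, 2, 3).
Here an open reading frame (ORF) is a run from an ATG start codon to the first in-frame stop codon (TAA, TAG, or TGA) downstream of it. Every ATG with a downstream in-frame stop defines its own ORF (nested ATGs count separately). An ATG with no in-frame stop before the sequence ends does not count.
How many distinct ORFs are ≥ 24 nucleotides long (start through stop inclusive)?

0

Frame 1: CGC CAA ACA TGA ATC ACG ACC GTA CTT AAA ATG TTG AGA TGA — ATG at 31, stop TGA at 40 → 12 nt.
Frame 2: GCC AAA CAT GAA TCA CGA CCG TAC TTA AAA TGT TGA GAT GAG — no ATG→stop ORF.
Frame 3: CCA AAC ATG AAT CAC GAC CGT ACT TAA AAT GTT GAG ATG AGG — ATG at 9, stop TAA at 27 → 21 nt.
No ORF reaches 24 nucleotides. Count = 0.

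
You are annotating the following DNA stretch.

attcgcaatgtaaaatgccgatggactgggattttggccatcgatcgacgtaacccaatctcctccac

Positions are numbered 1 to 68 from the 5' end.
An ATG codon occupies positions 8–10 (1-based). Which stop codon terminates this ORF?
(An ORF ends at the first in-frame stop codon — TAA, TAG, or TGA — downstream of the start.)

Codons from position 8: ATG (8–10), TAA (11–13).
The first in-frame stop codon is TAA.

TAA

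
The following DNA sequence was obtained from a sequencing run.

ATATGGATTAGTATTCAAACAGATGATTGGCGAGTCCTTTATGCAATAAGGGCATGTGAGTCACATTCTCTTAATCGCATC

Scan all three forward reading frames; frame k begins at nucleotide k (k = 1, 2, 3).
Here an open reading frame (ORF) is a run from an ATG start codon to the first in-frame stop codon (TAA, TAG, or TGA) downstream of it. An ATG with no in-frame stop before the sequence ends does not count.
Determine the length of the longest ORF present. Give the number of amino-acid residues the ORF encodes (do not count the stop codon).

Frame 1: ATA TGG ATT AGT ATT CAA ACA GAT GAT TGG CGA GTC CTT TAT GCA ATA AGG GCA TGT GAG TCA CAT TCT CTT AAT CGC ATC — no ATG→stop ORF.
Frame 2: TAT GGA TTA GTA TTC AAA CAG ATG ATT GGC GAG TCC TTT ATG CAA TAA GGG CAT GTG AGT CAC ATT CTC TTA ATC GCA — ATG at 23, stop TAA at 47 → 27 nt; ATG at 41, stop TAA at 47 → 9 nt.
Frame 3: ATG GAT TAG TAT TCA AAC AGA TGA TTG GCG AGT CCT TTA TGC AAT AAG GGC ATG TGA GTC ACA TTC TCT TAA TCG CAT — ATG at 3, stop TAG at 9 → 9 nt; ATG at 54, stop TGA at 57 → 6 nt.
Longest: frame 2, positions 23–49, 27 nt = 9 codons = 8 aa. → 8 amino acids.

8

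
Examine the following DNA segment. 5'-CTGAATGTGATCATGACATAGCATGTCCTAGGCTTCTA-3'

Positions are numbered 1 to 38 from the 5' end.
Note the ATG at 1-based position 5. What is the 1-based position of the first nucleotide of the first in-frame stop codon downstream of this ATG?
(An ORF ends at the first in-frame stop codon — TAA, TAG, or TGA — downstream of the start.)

Codons from position 5: ATG (5–7), TGA (8–10).
TGA is a stop codon; it begins at position 8.

8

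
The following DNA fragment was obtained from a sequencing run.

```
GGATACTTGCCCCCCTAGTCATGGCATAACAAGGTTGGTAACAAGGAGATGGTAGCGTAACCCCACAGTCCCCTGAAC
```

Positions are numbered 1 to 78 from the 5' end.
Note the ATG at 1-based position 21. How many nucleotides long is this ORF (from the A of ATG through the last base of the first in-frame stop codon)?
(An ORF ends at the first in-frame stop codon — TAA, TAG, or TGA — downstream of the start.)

Codons from position 21: ATG (21–23), GCA (24–26), TAA (27–29).
TAA is the first in-frame stop; ORF spans 21–29, 9 nucleotides.

9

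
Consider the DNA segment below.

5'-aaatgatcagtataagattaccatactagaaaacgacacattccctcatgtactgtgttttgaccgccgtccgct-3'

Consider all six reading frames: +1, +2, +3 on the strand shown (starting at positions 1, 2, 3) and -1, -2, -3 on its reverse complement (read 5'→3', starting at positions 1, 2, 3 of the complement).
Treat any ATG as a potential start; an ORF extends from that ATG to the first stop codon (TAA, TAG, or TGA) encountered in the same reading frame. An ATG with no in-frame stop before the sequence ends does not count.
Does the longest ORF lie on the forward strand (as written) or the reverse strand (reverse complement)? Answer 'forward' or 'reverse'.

Reverse complement (5'→3'): AGCGGACGGCGGTCAAAACACAGTACATGAGGGAATGTGTCGTTTTCTAGTATGGTAATCTTATACTGATCATTT
Frame +1: AAA TGA TCA GTA TAA GAT TAC CAT ACT AGA AAA CGA CAC ATT CCC TCA TGT ACT GTG TTT TGA CCG CCG TCC GCT — no ATG→stop ORF.
Frame +2: AAT GAT CAG TAT AAG ATT ACC ATA CTA GAA AAC GAC ACA TTC CCT CAT GTA CTG TGT TTT GAC CGC CGT CCG — no ATG→stop ORF.
Frame +3: ATG ATC AGT ATA AGA TTA CCA TAC TAG AAA ACG ACA CAT TCC CTC ATG TAC TGT GTT TTG ACC GCC GTC CGC — ATG at 3, stop TAG at 27 → 27 nt.
Frame -1: AGC GGA CGG CGG TCA AAA CAC AGT ACA TGA GGG AAT GTG TCG TTT TCT AGT ATG GTA ATC TTA TAC TGA TCA TTT — ATG at 52, stop TGA at 67 → 18 nt.
Frame -2: GCG GAC GGC GGT CAA AAC ACA GTA CAT GAG GGA ATG TGT CGT TTT CTA GTA TGG TAA TCT TAT ACT GAT CAT — ATG at 35, stop TAA at 56 → 24 nt.
Frame -3: CGG ACG GCG GTC AAA ACA CAG TAC ATG AGG GAA TGT GTC GTT TTC TAG TAT GGT AAT CTT ATA CTG ATC ATT — ATG at 27, stop TAG at 48 → 24 nt.
Forward-strand max 27 nt; reverse-strand max 24 nt. The forward strand has the longer ORF.

forward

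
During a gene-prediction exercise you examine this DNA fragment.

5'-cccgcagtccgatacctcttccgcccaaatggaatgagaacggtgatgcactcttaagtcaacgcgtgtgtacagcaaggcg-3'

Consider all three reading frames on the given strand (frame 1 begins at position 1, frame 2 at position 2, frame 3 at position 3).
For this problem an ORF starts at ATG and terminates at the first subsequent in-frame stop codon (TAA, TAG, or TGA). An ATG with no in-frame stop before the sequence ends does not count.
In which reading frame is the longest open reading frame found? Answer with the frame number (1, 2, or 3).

Frame 1: CCC GCA GTC CGA TAC CTC TTC CGC CCA AAT GGA ATG AGA ACG GTG ATG CAC TCT TAA GTC AAC GCG TGT GTA CAG CAA GGC — ATG at 34, stop TAA at 55 → 24 nt; ATG at 46, stop TAA at 55 → 12 nt.
Frame 2: CCG CAG TCC GAT ACC TCT TCC GCC CAA ATG GAA TGA GAA CGG TGA TGC ACT CTT AAG TCA ACG CGT GTG TAC AGC AAG GCG — ATG at 29, stop TGA at 35 → 9 nt.
Frame 3: CGC AGT CCG ATA CCT CTT CCG CCC AAA TGG AAT GAG AAC GGT GAT GCA CTC TTA AGT CAA CGC GTG TGT ACA GCA AGG — no ATG→stop ORF.
Longest ORF is 24 nt in frame 1 (positions 34–57).

1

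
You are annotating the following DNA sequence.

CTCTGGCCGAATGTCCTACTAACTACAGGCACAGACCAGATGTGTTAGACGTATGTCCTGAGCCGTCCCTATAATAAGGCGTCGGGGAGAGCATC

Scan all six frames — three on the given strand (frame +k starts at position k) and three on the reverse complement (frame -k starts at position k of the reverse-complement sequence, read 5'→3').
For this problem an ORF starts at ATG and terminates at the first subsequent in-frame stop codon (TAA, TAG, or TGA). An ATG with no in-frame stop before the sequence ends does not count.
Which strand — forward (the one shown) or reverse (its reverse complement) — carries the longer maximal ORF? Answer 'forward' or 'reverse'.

reverse

Reverse complement (5'→3'): GATGCTCTCCCCGACGCCTTATTATAGGGACGGCTCAGGACATACGTCTAACACATCTGGTCTGTGCCTGTAGTTAGTAGGACATTCGGCCAGAG
Frame +1: CTC TGG CCG AAT GTC CTA CTA ACT ACA GGC ACA GAC CAG ATG TGT TAG ACG TAT GTC CTG AGC CGT CCC TAT AAT AAG GCG TCG GGG AGA GCA — ATG at 40, stop TAG at 46 → 9 nt.
Frame +2: TCT GGC CGA ATG TCC TAC TAA CTA CAG GCA CAG ACC AGA TGT GTT AGA CGT ATG TCC TGA GCC GTC CCT ATA ATA AGG CGT CGG GGA GAG CAT — ATG at 11, stop TAA at 20 → 12 nt; ATG at 53, stop TGA at 59 → 9 nt.
Frame +3: CTG GCC GAA TGT CCT ACT AAC TAC AGG CAC AGA CCA GAT GTG TTA GAC GTA TGT CCT GAG CCG TCC CTA TAA TAA GGC GTC GGG GAG AGC ATC — no ATG→stop ORF.
Frame -1: GAT GCT CTC CCC GAC GCC TTA TTA TAG GGA CGG CTC AGG ACA TAC GTC TAA CAC ATC TGG TCT GTG CCT GTA GTT AGT AGG ACA TTC GGC CAG — no ATG→stop ORF.
Frame -2: ATG CTC TCC CCG ACG CCT TAT TAT AGG GAC GGC TCA GGA CAT ACG TCT AAC ACA TCT GGT CTG TGC CTG TAG TTA GTA GGA CAT TCG GCC AGA — ATG at 2, stop TAG at 71 → 72 nt.
Frame -3: TGC TCT CCC CGA CGC CTT ATT ATA GGG ACG GCT CAG GAC ATA CGT CTA ACA CAT CTG GTC TGT GCC TGT AGT TAG TAG GAC ATT CGG CCA GAG — no ATG→stop ORF.
Forward-strand max 12 nt; reverse-strand max 72 nt. The reverse strand has the longer ORF.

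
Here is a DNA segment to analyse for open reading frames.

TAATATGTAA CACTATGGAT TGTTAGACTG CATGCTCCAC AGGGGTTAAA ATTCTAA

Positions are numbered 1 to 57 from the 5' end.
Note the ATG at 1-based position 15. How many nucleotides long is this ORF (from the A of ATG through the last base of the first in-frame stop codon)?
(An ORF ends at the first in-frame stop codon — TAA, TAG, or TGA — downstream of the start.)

Codons from position 15: ATG (15–17), GAT (18–20), TGT (21–23), TAG (24–26).
TAG is the first in-frame stop; ORF spans 15–26, 12 nucleotides.

12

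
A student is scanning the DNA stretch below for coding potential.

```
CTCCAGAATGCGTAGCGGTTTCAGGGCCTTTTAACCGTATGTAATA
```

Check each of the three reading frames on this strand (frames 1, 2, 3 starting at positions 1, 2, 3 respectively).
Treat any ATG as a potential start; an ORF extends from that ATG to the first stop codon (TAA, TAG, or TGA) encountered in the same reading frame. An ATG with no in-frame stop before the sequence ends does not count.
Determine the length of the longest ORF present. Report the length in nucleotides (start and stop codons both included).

Frame 1: CTC CAG AAT GCG TAG CGG TTT CAG GGC CTT TTA ACC GTA TGT AAT — no ATG→stop ORF.
Frame 2: TCC AGA ATG CGT AGC GGT TTC AGG GCC TTT TAA CCG TAT GTA ATA — ATG at 8, stop TAA at 32 → 27 nt.
Frame 3: CCA GAA TGC GTA GCG GTT TCA GGG CCT TTT AAC CGT ATG TAA — ATG at 39, stop TAA at 42 → 6 nt.
Longest: frame 2, positions 8–34, 27 nt = 9 codons = 8 aa. → 27 nucleotides.

27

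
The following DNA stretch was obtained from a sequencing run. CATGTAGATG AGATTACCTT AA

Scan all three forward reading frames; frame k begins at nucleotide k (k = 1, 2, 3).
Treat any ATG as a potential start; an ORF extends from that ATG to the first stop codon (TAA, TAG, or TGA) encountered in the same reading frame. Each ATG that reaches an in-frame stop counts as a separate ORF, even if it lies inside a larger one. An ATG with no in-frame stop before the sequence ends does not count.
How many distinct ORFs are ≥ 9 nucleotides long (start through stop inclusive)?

1

Frame 1: CAT GTA GAT GAG ATT ACC TTA — no ATG→stop ORF.
Frame 2: ATG TAG ATG AGA TTA CCT TAA — ATG at 2, stop TAG at 5 → 6 nt; ATG at 8, stop TAA at 20 → 15 nt.
Frame 3: TGT AGA TGA GAT TAC CTT — no ATG→stop ORF.
ORFs ≥ 9 nucleotides: frame 2 8–22 (15 nucleotides). Count = 1.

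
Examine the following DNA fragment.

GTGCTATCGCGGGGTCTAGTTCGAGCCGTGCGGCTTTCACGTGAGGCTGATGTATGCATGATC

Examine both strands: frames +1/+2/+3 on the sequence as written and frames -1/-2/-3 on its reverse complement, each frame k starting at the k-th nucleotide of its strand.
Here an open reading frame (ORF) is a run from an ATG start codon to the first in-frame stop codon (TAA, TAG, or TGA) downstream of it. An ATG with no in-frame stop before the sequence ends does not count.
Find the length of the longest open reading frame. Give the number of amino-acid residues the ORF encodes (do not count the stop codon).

Reverse complement (5'→3'): GATCATGCATACATCAGCCTCACGTGAAAGCCGCACGGCTCGAACTAGACCCCGCGATAGCAC
Frame +1: GTG CTA TCG CGG GGT CTA GTT CGA GCC GTG CGG CTT TCA CGT GAG GCT GAT GTA TGC ATG ATC — no ATG→stop ORF.
Frame +2: TGC TAT CGC GGG GTC TAG TTC GAG CCG TGC GGC TTT CAC GTG AGG CTG ATG TAT GCA TGA — ATG at 50, stop TGA at 59 → 12 nt.
Frame +3: GCT ATC GCG GGG TCT AGT TCG AGC CGT GCG GCT TTC ACG TGA GGC TGA TGT ATG CAT GAT — no ATG→stop ORF.
Frame -1: GAT CAT GCA TAC ATC AGC CTC ACG TGA AAG CCG CAC GGC TCG AAC TAG ACC CCG CGA TAG CAC — no ATG→stop ORF.
Frame -2: ATC ATG CAT ACA TCA GCC TCA CGT GAA AGC CGC ACG GCT CGA ACT AGA CCC CGC GAT AGC — no ATG→stop ORF.
Frame -3: TCA TGC ATA CAT CAG CCT CAC GTG AAA GCC GCA CGG CTC GAA CTA GAC CCC GCG ATA GCA — no ATG→stop ORF.
Longest: frame +2, positions 50–61, 12 nt = 4 codons = 3 aa. → 3 amino acids.

3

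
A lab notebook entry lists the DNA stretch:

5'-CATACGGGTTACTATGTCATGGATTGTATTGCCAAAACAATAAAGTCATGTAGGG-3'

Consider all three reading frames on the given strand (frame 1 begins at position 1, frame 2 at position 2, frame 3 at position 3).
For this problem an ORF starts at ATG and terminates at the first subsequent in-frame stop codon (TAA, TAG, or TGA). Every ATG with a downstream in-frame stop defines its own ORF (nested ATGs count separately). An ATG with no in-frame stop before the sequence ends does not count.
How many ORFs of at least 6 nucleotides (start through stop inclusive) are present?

2

Frame 1: CAT ACG GGT TAC TAT GTC ATG GAT TGT ATT GCC AAA ACA ATA AAG TCA TGT AGG — no ATG→stop ORF.
Frame 2: ATA CGG GTT ACT ATG TCA TGG ATT GTA TTG CCA AAA CAA TAA AGT CAT GTA GGG — ATG at 14, stop TAA at 41 → 30 nt.
Frame 3: TAC GGG TTA CTA TGT CAT GGA TTG TAT TGC CAA AAC AAT AAA GTC ATG TAG — ATG at 48, stop TAG at 51 → 6 nt.
ORFs ≥ 6 nucleotides: frame 2 14–43 (30 nucleotides), frame 3 48–53 (6 nucleotides). Count = 2.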